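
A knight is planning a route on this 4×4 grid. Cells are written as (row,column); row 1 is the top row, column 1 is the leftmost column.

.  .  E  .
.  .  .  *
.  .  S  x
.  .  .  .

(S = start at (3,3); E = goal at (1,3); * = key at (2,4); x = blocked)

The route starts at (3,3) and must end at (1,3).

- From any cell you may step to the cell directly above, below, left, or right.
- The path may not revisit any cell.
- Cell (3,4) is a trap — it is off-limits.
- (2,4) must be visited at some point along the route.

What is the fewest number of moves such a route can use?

Any route passes through (2,4) somewhere between (3,3) and (1,3). Summing Manhattan distances along the two legs ((3,3) → (2,4) → (1,3)) gives a lower bound of 2 + 2 = 4 moves.
A route of 4 moves achieves this: (3,3) → (2,3) → (2,4) → (1,4) → (1,3).
Since 4 matches the lower bound, it is optimal.

4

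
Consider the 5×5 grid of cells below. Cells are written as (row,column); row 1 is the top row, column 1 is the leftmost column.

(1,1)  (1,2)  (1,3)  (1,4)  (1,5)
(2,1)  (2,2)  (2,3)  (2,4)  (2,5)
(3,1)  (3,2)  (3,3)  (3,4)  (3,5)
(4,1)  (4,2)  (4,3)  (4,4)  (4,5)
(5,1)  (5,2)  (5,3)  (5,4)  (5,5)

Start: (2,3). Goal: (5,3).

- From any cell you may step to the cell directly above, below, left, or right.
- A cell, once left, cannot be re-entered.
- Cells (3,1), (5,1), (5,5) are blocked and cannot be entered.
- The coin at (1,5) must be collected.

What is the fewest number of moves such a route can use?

9

Any route passes through (1,5) somewhere between (2,3) and (5,3). Summing Manhattan distances along the two legs ((2,3) → (1,5) → (5,3)) gives a lower bound of 3 + 6 = 9 moves.
A route of 9 moves achieves this: (2,3) → (1,3) → (1,4) → (1,5) → (2,5) → (3,5) → (4,5) → (4,4) → (5,4) → (5,3).
Since 9 matches the lower bound, it is optimal.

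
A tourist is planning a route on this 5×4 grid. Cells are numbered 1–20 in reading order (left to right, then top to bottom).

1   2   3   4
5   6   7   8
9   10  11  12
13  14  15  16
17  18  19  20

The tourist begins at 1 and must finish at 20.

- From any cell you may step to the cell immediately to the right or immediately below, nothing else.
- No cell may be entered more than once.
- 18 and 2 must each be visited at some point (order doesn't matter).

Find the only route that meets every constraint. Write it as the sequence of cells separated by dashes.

1 - 2 - 6 - 10 - 14 - 18 - 19 - 20

Moves only go right or down, so the column and row indices never decrease.
Route from 1: right to 2, 4× down (reaching 18), 2× right (reaching 20) — 7 moves in all.
Check: all required cells visited.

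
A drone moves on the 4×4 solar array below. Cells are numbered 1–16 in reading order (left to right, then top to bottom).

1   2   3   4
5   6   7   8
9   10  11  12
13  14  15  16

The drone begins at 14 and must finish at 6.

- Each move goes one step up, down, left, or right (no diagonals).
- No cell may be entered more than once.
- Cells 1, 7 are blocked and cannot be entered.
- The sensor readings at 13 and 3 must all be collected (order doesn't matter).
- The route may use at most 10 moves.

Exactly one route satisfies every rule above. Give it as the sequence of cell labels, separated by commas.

The budget equals the shortest possible length, so every move has to be on a shortest route through the required cells.
Route from 14: left 1 to 13, up 1 to 9, right 3 to 12, up 2 to 4, left 2 to 2, down 1 to 6 — 10 moves in all.
Check: all required cells visited; 10 ≤ 10 moves.

14, 13, 9, 10, 11, 12, 8, 4, 3, 2, 6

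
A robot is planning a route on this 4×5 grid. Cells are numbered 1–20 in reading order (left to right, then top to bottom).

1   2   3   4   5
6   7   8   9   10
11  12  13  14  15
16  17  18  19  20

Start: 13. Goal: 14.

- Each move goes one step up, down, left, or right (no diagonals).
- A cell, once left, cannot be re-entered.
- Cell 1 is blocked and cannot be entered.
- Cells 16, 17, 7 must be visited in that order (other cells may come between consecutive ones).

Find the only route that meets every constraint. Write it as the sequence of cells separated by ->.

The waypoints must appear in the order 16, 17, 7, with no cell reused.
Route from 13: 2× left (reaching 11), down to 16, 4× right (reaching 20), 3× up (reaching 5), 3× left (reaching 2), down to 7, 2× right (reaching 9), down to 14 — 17 moves in all.
Check: order respected (16 at step 3, 17 at step 4, 7 at step 14).

13 -> 12 -> 11 -> 16 -> 17 -> 18 -> 19 -> 20 -> 15 -> 10 -> 5 -> 4 -> 3 -> 2 -> 7 -> 8 -> 9 -> 14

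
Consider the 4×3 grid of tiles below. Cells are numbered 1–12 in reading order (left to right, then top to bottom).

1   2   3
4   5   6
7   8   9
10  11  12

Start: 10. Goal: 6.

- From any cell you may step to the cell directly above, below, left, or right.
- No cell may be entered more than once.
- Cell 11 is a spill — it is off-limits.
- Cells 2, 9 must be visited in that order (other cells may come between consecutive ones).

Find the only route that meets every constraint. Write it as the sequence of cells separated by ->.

10 -> 7 -> 4 -> 1 -> 2 -> 5 -> 8 -> 9 -> 6

The waypoints must appear in the order 2, 9, with no cell reused.
Route from 10: 3× up (reaching 1), right to 2, 2× down (reaching 8), right to 9, up to 6 — 8 moves in all.
Check: order respected (2 at step 4, 9 at step 7).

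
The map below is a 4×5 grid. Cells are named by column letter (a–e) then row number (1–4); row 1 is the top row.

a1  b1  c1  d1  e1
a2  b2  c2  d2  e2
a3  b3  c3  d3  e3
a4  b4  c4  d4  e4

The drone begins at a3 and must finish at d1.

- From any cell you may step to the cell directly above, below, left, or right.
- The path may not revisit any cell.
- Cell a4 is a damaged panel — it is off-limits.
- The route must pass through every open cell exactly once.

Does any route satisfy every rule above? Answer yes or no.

Colour the cells like a checkerboard: each orthogonal step flips colour, so a Hamiltonian route alternates colours. Here there are 10 cells of one colour and 9 of the other, with start on the opposite colour to the goal — the counts and endpoints can't be arranged into an alternating sequence of length 19, so no Hamiltonian route exists.

no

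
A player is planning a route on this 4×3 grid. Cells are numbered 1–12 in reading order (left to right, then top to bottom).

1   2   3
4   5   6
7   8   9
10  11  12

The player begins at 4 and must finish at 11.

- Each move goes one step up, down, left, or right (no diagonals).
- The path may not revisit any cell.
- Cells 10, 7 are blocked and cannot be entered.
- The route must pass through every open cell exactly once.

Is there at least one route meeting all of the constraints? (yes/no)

yes

One route that works: 4 → 1 → 2 → 3 → 6 → 5 → 8 → 9 → 12 → 11.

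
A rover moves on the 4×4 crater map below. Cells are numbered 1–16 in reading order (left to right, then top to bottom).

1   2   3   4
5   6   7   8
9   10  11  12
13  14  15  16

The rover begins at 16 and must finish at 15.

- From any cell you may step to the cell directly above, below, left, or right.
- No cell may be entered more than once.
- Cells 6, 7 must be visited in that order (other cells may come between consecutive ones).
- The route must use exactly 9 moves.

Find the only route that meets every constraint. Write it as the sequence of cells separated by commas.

The waypoints must appear in the order 6, 7, with no cell reused.
Route from 16: up 3 to 4, left 2 to 2, down 1 to 6, right 1 to 7, down 2 to 15 — 9 moves in all.
Check: order respected (6 at step 6, 7 at step 7); 9 moves as required.

16, 12, 8, 4, 3, 2, 6, 7, 11, 15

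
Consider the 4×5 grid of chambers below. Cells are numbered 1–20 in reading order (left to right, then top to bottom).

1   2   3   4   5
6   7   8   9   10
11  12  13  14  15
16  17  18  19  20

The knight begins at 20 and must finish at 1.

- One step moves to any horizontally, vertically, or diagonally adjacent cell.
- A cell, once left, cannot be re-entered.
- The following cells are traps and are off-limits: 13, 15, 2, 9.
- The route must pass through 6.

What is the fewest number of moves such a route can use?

Any route passes through 6 somewhere between 20 and 1. Summing Chebyshev distances along the two legs (20 → 6 → 1) gives a lower bound of 4 + 1 = 5 moves.
A route of 5 moves achieves this: 20 → 14 → 8 → 7 → 6 → 1.
Since 5 matches the lower bound, it is optimal.

5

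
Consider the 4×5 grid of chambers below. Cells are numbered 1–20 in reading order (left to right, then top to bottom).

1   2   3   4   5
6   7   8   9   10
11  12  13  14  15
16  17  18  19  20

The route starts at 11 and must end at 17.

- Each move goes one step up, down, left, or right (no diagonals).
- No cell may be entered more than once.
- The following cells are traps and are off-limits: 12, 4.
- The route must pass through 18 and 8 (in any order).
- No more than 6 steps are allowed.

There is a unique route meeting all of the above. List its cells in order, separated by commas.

The budget equals the shortest possible length, so every move has to be on a shortest route through the required cells.
Route from 11: up to 6, 2× right (reaching 8), 2× down (reaching 18), left to 17 — 6 moves in all.
Check: all required cells visited; 6 ≤ 6 moves.

11, 6, 7, 8, 13, 18, 17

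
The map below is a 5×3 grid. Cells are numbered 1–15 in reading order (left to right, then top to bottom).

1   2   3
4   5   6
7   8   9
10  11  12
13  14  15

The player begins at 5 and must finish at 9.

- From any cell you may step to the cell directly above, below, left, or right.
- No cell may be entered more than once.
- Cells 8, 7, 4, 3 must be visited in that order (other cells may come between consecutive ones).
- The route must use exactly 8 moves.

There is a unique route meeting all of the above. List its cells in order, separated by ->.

The waypoints must appear in the order 8, 7, 4, 3, with no cell reused.
Route from 5: down 1 to 8, left 1 to 7, up 2 to 1, right 2 to 3, down 2 to 9 — 8 moves in all.
Check: order respected (8 at step 1, 7 at step 2, 4 at step 3, 3 at step 6); 8 moves as required.

5 -> 8 -> 7 -> 4 -> 1 -> 2 -> 3 -> 6 -> 9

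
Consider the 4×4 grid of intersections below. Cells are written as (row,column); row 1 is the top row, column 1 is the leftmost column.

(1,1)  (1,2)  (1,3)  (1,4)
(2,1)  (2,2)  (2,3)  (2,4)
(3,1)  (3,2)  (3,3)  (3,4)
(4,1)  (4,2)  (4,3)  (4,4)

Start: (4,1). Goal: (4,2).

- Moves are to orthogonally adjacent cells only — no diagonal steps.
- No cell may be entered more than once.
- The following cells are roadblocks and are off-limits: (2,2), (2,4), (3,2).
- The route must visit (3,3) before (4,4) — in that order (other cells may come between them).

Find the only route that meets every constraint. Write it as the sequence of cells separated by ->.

The waypoints must appear in the order (3,3), (4,4), with no cell reused.
Route from (4,1): up 3 to (1,1), right 2 to (1,3), down 2 to (3,3), right 1 to (3,4), down 1 to (4,4), left 2 to (4,2) — 11 moves in all.
Check: order respected ((3,3) at step 7, (4,4) at step 9).

(4,1) -> (3,1) -> (2,1) -> (1,1) -> (1,2) -> (1,3) -> (2,3) -> (3,3) -> (3,4) -> (4,4) -> (4,3) -> (4,2)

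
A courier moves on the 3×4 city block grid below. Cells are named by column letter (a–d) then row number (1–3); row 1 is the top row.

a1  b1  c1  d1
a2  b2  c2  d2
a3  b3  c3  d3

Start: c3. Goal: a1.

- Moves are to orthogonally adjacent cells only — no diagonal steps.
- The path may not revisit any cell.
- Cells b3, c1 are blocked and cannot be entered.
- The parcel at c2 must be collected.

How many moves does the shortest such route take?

Any route passes through c2 somewhere between c3 and a1. Summing Manhattan distances along the two legs (c3 → c2 → a1) gives a lower bound of 1 + 3 = 4 moves.
A route of 4 moves achieves this: c3 → c2 → b2 → b1 → a1.
Since 4 matches the lower bound, it is optimal.

4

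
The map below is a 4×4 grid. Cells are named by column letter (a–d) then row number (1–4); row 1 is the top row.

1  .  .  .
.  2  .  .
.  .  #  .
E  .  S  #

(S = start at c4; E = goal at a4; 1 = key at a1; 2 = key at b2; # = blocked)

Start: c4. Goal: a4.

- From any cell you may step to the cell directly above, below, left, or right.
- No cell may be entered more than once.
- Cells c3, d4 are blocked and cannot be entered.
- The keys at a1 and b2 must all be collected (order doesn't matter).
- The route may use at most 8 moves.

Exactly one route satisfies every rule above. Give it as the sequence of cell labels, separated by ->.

Any route must reach a1 and b2 and still end at a4 within 8 moves, so the order of the required stops is forced.
Route from c4: left to b4, 3× up (reaching b1), left to a1, 3× down (reaching a4) — 8 moves in all.
Check: all required cells visited; 8 ≤ 8 moves.

c4 -> b4 -> b3 -> b2 -> b1 -> a1 -> a2 -> a3 -> a4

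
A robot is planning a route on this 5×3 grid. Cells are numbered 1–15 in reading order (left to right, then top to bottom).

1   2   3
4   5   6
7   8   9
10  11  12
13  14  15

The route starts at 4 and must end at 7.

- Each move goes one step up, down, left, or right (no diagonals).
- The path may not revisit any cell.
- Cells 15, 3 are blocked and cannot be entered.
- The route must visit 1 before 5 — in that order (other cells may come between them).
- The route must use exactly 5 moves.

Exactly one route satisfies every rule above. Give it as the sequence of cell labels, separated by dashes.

The waypoints must appear in the order 1, 5, with no cell reused.
Route from 4: up to 1, right to 2, 2× down (reaching 8), left to 7 — 5 moves in all.
Check: order respected (1 at step 1, 5 at step 3); 5 moves as required.

4 - 1 - 2 - 5 - 8 - 7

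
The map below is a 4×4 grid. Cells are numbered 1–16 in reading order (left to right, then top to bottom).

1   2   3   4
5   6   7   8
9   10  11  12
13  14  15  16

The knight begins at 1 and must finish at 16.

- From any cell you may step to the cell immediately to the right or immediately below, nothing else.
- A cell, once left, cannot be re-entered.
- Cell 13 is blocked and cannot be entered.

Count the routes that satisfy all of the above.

19

A right/down-only route from 1 to 16 makes exactly 3 down-moves and 3 right-moves in some order.
With no other constraints that would be C(6,3) = 20 routes.
Subtract routes through each blocked cell (inclusion–exclusion for overlaps): − through 13: 1 → 19.
That gives 19 routes.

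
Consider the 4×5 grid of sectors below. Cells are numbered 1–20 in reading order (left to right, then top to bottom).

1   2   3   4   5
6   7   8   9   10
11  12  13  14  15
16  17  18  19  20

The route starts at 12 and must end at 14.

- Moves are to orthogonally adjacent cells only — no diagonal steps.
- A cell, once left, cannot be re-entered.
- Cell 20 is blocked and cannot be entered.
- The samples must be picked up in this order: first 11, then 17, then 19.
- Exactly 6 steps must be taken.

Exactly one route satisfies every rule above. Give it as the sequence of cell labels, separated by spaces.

12 11 16 17 18 19 14

The waypoints must appear in the order 11, 17, 19, with no cell reused.
Route from 12: left 1 to 11, down 1 to 16, right 3 to 19, up 1 to 14 — 6 moves in all.
Check: order respected (11 at step 1, 17 at step 3, 19 at step 5); 6 moves as required.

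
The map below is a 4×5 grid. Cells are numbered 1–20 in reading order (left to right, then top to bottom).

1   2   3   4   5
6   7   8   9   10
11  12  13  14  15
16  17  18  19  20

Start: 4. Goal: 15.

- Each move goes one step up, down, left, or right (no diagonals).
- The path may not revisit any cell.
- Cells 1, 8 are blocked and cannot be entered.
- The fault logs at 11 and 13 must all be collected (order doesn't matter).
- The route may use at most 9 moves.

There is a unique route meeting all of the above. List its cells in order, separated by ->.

The budget equals the shortest possible length, so every move has to be on a shortest route through the required cells.
Route from 4: 2× left (reaching 2), down to 7, left to 6, down to 11, 4× right (reaching 15) — 9 moves in all.
Check: all required cells visited; 9 ≤ 9 moves.

4 -> 3 -> 2 -> 7 -> 6 -> 11 -> 12 -> 13 -> 14 -> 15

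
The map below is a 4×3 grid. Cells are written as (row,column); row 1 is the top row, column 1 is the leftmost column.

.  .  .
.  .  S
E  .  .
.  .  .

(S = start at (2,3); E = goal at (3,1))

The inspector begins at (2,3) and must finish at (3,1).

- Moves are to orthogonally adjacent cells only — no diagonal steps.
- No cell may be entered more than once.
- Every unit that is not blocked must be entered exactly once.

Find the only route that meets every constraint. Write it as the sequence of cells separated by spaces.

(2,3) (1,3) (1,2) (1,1) (2,1) (2,2) (3,2) (3,3) (4,3) (4,2) (4,1) (3,1)

Need to visit all 12 open cells exactly once, starting at (2,3) and ending at (3,1).
Cell (4,3) has only two open neighbours ((3,3) and (4,2)), so the path must pass straight through it: one of those is the cell it's entered from and the other is where it exits.
Route from (2,3): up to (1,3), 2× left (reaching (1,1)), down to (2,1), right to (2,2), down to (3,2), right to (3,3), down to (4,3), 2× left (reaching (4,1)), up to (3,1) — 11 moves in all.
Check: all 12 open cells covered.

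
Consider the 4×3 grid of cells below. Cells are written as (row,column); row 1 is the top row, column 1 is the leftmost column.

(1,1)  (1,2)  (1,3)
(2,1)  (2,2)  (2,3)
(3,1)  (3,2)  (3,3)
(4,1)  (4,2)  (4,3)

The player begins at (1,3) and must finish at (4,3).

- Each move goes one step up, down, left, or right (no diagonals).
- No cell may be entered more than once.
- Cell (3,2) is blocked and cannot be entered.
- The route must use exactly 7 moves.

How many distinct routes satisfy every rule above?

4

Need simple routes of exactly 7 moves from (1,3) to (4,3) (Manhattan distance 3, so 2 moves are spent on a detour and 2 undoing it).
Enumerating: (1,3) (2,3) (2,2) (2,1) (3,1) (4,1) (4,2) (4,3) | (1,3) (1,2) (2,2) (2,1) (3,1) (4,1) (4,2) (4,3) | (1,3) (1,2) (1,1) (2,1) (3,1) (4,1) (4,2) (4,3) | (1,3) (1,2) (1,1) (2,1) (2,2) (2,3) (3,3) (4,3).
That gives 4 routes.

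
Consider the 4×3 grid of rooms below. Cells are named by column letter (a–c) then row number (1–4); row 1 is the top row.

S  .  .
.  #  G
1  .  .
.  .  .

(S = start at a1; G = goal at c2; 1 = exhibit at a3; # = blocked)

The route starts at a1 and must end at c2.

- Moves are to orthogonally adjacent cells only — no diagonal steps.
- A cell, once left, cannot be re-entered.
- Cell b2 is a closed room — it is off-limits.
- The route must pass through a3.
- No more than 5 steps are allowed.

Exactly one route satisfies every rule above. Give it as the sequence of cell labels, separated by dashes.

Any route must reach a3 and still end at c2 within 5 moves, so the order of the required stops is forced.
Route from a1: 2× down (reaching a3), 2× right (reaching c3), up to c2 — 5 moves in all.
Check: all required cells visited; 5 ≤ 5 moves.

a1 - a2 - a3 - b3 - c3 - c2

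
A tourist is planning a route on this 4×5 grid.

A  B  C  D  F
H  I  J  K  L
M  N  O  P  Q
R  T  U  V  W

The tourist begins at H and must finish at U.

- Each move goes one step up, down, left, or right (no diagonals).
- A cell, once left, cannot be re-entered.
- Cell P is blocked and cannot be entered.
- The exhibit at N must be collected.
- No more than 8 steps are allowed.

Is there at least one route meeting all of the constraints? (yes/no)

yes

One route that works: H → M → N → T → U.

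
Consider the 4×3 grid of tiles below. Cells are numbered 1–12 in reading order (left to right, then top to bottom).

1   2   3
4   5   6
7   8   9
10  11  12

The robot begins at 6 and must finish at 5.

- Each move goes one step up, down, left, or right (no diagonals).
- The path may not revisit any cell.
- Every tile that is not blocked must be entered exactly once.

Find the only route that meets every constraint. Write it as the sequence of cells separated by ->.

6 -> 3 -> 2 -> 1 -> 4 -> 7 -> 10 -> 11 -> 12 -> 9 -> 8 -> 5

Need to visit all 12 open cells exactly once, starting at 6 and ending at 5.
Route from 6: up to 3, 2× left (reaching 1), 3× down (reaching 10), 2× right (reaching 12), up to 9, left to 8, up to 5 — 11 moves in all.
Check: all 12 open cells covered.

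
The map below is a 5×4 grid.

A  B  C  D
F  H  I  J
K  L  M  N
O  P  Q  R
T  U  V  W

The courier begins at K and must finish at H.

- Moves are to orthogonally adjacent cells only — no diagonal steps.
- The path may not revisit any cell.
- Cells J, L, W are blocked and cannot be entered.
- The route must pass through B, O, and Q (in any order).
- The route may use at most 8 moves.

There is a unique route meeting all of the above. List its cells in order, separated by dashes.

The budget equals the shortest possible length, so every move has to be on a shortest route through the required cells.
Route from K: down 1 to O, right 2 to Q, up 3 to C, left 1 to B, down 1 to H — 8 moves in all.
Check: all required cells visited; 8 ≤ 8 moves.

K - O - P - Q - M - I - C - B - H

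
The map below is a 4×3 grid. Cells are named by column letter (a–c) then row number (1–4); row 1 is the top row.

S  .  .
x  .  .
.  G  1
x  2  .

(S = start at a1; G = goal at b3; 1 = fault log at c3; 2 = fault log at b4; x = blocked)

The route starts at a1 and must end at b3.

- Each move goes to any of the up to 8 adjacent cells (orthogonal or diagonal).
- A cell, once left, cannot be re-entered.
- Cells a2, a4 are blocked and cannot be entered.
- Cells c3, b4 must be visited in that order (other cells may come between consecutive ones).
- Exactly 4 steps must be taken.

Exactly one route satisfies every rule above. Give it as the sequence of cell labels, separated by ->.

a1 -> b2 -> c3 -> b4 -> b3

The waypoints must appear in the order c3, b4, with no cell reused.
Route from a1: 2× down-right (reaching c3), down-left to b4, up to b3 — 4 moves in all.
Check: order respected (1 at step 2, 2 at step 3); 4 moves as required.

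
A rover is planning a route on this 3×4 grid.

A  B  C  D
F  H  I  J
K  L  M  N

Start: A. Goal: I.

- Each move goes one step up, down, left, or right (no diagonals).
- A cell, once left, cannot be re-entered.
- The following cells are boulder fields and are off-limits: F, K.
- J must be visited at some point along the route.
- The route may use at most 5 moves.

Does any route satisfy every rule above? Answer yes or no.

One route that works: A → B → C → D → J → I.

yes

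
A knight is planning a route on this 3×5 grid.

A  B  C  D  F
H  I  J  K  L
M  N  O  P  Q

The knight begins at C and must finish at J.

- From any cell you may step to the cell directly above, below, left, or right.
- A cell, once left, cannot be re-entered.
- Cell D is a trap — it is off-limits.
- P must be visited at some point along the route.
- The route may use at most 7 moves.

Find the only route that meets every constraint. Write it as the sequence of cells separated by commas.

C, B, I, N, O, P, K, J

The 7-move cap with required stops at P leaves no slack for detours.
Route from C: left to B, 2× down (reaching N), 2× right (reaching P), up to K, left to J — 7 moves in all.
Check: all required cells visited; 7 ≤ 7 moves.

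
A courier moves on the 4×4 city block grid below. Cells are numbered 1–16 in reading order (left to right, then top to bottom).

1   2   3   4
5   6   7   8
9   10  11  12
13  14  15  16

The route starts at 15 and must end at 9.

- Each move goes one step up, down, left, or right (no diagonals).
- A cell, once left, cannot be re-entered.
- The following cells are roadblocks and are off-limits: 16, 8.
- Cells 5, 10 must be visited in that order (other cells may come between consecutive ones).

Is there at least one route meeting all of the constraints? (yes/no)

One route that works: 15 → 11 → 7 → 3 → 2 → 1 → 5 → 6 → 10 → 9.

yes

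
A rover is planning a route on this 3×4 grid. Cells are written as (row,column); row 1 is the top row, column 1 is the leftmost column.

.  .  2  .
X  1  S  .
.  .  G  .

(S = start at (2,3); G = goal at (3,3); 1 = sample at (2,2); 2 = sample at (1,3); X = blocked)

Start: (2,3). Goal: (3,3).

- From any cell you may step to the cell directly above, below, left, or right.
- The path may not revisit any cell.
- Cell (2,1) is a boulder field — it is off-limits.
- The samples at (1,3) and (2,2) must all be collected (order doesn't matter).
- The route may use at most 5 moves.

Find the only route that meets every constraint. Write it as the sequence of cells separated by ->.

The 5-move cap with required stops at (1,3), (2,2) leaves no slack for detours.
Route from (2,3): up to (1,3), left to (1,2), 2× down (reaching (3,2)), right to (3,3) — 5 moves in all.
Check: all required cells visited; 5 ≤ 5 moves.

(2,3) -> (1,3) -> (1,2) -> (2,2) -> (3,2) -> (3,3)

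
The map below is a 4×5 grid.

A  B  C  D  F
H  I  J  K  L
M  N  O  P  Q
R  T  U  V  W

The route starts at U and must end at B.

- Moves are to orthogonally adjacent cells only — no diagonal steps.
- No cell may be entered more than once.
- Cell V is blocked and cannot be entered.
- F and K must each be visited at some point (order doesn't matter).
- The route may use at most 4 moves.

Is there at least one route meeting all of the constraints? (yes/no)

no

Even ignoring the no-revisit rule, getting from U to B, taking the cheapest ordering U → K → F → B needs at least 3 + 2 + 3 = 8 moves (Manhattan distance per leg), which exceeds the 4-move limit.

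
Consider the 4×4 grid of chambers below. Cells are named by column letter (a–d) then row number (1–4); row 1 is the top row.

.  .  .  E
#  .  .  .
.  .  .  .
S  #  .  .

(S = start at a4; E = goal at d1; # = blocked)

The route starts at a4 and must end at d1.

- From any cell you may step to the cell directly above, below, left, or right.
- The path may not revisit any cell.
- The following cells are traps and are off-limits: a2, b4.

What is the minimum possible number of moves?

6

The Manhattan distance from a4 to d1 is |4−1| + |1−4| = 6, so at least 6 moves are needed.
A route of 6 moves achieves this: a4 → a3 → b3 → b2 → b1 → c1 → d1.
Since 6 matches the lower bound, it is optimal.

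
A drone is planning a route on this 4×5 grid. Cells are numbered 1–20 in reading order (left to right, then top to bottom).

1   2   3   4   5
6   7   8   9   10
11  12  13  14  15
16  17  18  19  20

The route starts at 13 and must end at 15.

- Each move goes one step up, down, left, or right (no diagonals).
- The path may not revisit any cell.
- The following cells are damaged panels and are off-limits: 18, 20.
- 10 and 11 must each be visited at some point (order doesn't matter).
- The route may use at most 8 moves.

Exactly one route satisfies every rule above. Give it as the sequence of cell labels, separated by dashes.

The budget equals the shortest possible length, so every move has to be on a shortest route through the required cells.
Route from 13: left 2 to 11, up 1 to 6, right 4 to 10, down 1 to 15 — 8 moves in all.
Check: all required cells visited; 8 ≤ 8 moves.

13 - 12 - 11 - 6 - 7 - 8 - 9 - 10 - 15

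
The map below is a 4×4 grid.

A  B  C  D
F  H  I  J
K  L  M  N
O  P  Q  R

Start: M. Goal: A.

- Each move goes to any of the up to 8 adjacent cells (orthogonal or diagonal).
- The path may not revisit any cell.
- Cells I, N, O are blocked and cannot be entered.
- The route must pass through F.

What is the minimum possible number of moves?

Any route passes through F somewhere between M and A. Summing Chebyshev distances along the two legs (M → F → A) gives a lower bound of 2 + 1 = 3 moves.
A route of 3 moves achieves this: M → H → F → A.
Since 3 matches the lower bound, it is optimal.

3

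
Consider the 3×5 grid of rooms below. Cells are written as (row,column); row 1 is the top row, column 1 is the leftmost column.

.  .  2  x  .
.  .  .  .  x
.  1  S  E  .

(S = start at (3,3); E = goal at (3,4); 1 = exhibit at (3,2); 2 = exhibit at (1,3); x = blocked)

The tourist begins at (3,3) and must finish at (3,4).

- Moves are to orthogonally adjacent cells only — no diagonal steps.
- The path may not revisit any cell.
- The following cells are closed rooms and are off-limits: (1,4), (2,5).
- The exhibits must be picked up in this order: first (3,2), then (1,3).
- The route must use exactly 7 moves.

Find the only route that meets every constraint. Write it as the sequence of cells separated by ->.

The waypoints must appear in the order (3,2), (1,3), with no cell reused.
Route from (3,3): left to (3,2), 2× up (reaching (1,2)), right to (1,3), down to (2,3), right to (2,4), down to (3,4) — 7 moves in all.
Check: order respected (1 at step 1, 2 at step 4); 7 moves as required.

(3,3) -> (3,2) -> (2,2) -> (1,2) -> (1,3) -> (2,3) -> (2,4) -> (3,4)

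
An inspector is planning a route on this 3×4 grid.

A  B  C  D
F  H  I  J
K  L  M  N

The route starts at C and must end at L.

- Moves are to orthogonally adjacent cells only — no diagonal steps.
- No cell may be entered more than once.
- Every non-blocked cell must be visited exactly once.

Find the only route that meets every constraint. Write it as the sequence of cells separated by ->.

Need to visit all 12 open cells exactly once, starting at C and ending at L.
Cell D has only two open neighbours (J and C), so the path must pass straight through it: one of those is the cell it's entered from and the other is where it exits.
Route from C: right to D, 2× down (reaching N), left to M, up to I, left to H, up to B, left to A, 2× down (reaching K), right to L — 11 moves in all.
Check: all 12 open cells covered.

C -> D -> J -> N -> M -> I -> H -> B -> A -> F -> K -> L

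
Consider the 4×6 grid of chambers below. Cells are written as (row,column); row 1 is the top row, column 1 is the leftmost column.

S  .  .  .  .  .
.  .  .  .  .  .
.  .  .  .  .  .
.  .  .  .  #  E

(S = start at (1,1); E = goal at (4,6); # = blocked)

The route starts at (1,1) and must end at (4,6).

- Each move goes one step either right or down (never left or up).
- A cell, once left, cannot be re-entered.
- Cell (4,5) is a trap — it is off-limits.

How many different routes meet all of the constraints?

21

A right/down-only route from (1,1) to (4,6) makes exactly 3 down-moves and 5 right-moves in some order.
With no other constraints that would be C(8,3) = 56 routes.
Subtract routes through each blocked cell (inclusion–exclusion for overlaps): − through (4,5): 35 → 21.
That gives 21 routes.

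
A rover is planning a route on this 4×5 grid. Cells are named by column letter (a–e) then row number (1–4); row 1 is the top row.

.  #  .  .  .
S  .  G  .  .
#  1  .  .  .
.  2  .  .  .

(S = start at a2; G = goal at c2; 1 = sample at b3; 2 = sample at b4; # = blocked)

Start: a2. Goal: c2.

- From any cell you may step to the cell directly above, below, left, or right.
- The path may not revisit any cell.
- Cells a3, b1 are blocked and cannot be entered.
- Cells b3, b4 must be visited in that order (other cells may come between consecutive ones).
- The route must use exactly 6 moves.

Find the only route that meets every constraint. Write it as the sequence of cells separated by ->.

The waypoints must appear in the order b3, b4, with no cell reused.
Route from a2: right to b2, 2× down (reaching b4), right to c4, 2× up (reaching c2) — 6 moves in all.
Check: order respected (1 at step 2, 2 at step 3); 6 moves as required.

a2 -> b2 -> b3 -> b4 -> c4 -> c3 -> c2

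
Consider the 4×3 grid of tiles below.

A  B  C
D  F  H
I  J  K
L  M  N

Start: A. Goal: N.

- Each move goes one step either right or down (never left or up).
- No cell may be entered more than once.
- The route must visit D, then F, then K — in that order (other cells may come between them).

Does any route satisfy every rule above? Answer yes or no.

One route that works: A → D → F → J → K → N.

yes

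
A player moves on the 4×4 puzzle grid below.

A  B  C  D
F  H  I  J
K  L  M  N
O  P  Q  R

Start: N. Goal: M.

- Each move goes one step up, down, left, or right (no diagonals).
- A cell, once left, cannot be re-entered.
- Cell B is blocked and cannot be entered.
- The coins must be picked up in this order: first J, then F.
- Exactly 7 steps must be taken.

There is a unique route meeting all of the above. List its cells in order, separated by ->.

The waypoints must appear in the order J, F, with no cell reused.
Route from N: up 1 to J, left 3 to F, down 1 to K, right 2 to M — 7 moves in all.
Check: order respected (J at step 1, F at step 4); 7 moves as required.

N -> J -> I -> H -> F -> K -> L -> M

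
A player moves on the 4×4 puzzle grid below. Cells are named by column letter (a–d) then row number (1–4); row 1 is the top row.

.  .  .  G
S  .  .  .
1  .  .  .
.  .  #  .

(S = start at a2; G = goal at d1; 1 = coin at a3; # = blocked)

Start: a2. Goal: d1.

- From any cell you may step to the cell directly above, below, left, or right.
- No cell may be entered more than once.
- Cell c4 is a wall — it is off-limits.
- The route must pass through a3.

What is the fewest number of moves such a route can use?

6

Any route passes through a3 somewhere between a2 and d1. Summing Manhattan distances along the two legs (a2 → a3 → d1) gives a lower bound of 1 + 5 = 6 moves.
A route of 6 moves achieves this: a2 → a3 → b3 → b2 → b1 → c1 → d1.
Since 6 matches the lower bound, it is optimal.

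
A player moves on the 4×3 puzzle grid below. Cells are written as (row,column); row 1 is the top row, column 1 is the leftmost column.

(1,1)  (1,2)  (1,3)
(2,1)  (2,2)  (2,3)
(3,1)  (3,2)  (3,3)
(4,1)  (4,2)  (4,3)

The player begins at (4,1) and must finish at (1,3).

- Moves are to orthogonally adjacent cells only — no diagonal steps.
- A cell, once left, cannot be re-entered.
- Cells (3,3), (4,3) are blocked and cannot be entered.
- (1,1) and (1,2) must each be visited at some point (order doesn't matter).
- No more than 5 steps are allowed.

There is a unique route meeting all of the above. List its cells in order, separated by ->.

The 5-move cap with required stops at (1,1), (1,2) leaves no slack for detours.
Route from (4,1): up 3 to (1,1), right 2 to (1,3) — 5 moves in all.
Check: all required cells visited; 5 ≤ 5 moves.

(4,1) -> (3,1) -> (2,1) -> (1,1) -> (1,2) -> (1,3)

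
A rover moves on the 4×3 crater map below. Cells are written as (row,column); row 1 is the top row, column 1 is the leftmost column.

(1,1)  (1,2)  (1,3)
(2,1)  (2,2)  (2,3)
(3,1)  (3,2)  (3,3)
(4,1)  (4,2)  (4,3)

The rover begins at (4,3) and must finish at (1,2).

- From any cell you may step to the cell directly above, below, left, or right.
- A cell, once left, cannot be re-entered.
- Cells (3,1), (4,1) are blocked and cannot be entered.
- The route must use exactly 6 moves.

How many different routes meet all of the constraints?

Need simple routes of exactly 6 moves from (4,3) to (1,2) (Manhattan distance 4, so 1 moves are spent on a detour and 1 undoing it).
Enumerating: (4,3) (3,3) (2,3) (2,2) (2,1) (1,1) (1,2) | (4,3) (3,3) (3,2) (2,2) (2,1) (1,1) (1,2) | (4,3) (3,3) (3,2) (2,2) (2,3) (1,3) (1,2) | (4,3) (4,2) (3,2) (2,2) (2,1) (1,1) (1,2) | (4,3) (4,2) (3,2) (2,2) (2,3) (1,3) (1,2) | (4,3) (4,2) (3,2) (3,3) (2,3) (1,3) (1,2) | (4,3) (4,2) (3,2) (3,3) (2,3) (2,2) (1,2).
That gives 7 routes.

7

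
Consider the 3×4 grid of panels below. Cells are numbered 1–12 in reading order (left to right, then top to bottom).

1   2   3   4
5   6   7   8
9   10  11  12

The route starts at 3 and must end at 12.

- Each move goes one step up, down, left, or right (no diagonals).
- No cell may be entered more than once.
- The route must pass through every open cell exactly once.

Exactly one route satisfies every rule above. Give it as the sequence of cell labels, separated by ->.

Need to visit all 12 open cells exactly once, starting at 3 and ending at 12.
Cell 9 has only two open neighbours (5 and 10), so the path must pass straight through it: one of those is the cell it's entered from and the other is where it exits.
Route from 3: right 1 to 4, down 1 to 8, left 2 to 6, up 1 to 2, left 1 to 1, down 2 to 9, right 3 to 12 — 11 moves in all.
Check: all 12 open cells covered.

3 -> 4 -> 8 -> 7 -> 6 -> 2 -> 1 -> 5 -> 9 -> 10 -> 11 -> 12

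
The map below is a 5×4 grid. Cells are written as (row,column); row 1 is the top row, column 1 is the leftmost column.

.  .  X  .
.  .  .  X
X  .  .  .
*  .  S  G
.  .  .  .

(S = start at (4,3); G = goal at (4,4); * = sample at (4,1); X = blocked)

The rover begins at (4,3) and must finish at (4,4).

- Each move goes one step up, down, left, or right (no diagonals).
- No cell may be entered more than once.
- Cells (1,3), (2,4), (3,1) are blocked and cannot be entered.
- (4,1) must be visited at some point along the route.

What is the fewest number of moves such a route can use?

7

Any route passes through (4,1) somewhere between (4,3) and (4,4). Summing Manhattan distances along the two legs ((4,3) → (4,1) → (4,4)) gives a lower bound of 2 + 3 = 5 moves.
The shortest route satisfying every rule uses 7 moves: (4,3) → (4,2) → (4,1) → (5,1) → (5,2) → (5,3) → (5,4) → (4,4).
The bound of 5 isn't tight here; checking systematically, no route of length 5 through 6 satisfies every constraint, so 7 is the minimum.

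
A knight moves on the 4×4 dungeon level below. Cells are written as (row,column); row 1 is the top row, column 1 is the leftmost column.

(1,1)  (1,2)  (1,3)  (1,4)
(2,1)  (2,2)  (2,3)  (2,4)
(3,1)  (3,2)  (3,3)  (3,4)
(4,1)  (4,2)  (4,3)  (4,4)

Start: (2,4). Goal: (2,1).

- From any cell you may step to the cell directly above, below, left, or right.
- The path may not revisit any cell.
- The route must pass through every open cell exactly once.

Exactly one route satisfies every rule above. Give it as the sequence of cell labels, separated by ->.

Need to visit all 16 open cells exactly once, starting at (2,4) and ending at (2,1).
Cell (4,4) has only two open neighbours ((3,4) and (4,3)), so the path must pass straight through it: one of those is the cell it's entered from and the other is where it exits.
Route from (2,4): up 1 to (1,4), left 1 to (1,3), down 2 to (3,3), right 1 to (3,4), down 1 to (4,4), left 3 to (4,1), up 1 to (3,1), right 1 to (3,2), up 2 to (1,2), left 1 to (1,1), down 1 to (2,1) — 15 moves in all.
Check: all 16 open cells covered.

(2,4) -> (1,4) -> (1,3) -> (2,3) -> (3,3) -> (3,4) -> (4,4) -> (4,3) -> (4,2) -> (4,1) -> (3,1) -> (3,2) -> (2,2) -> (1,2) -> (1,1) -> (2,1)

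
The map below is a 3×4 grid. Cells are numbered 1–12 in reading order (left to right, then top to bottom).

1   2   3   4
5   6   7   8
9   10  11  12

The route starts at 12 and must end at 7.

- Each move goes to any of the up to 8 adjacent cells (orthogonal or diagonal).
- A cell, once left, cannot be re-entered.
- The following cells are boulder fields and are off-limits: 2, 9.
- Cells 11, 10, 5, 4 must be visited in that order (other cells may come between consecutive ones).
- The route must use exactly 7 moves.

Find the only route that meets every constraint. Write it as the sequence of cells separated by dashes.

12 - 11 - 10 - 5 - 6 - 3 - 4 - 7

The waypoints must appear in the order 11, 10, 5, 4, with no cell reused.
Route from 12: 2× left (reaching 10), up-left to 5, right to 6, up-right to 3, right to 4, down-left to 7 — 7 moves in all.
Check: order respected (11 at step 1, 10 at step 2, 5 at step 3, 4 at step 6); 7 moves as required.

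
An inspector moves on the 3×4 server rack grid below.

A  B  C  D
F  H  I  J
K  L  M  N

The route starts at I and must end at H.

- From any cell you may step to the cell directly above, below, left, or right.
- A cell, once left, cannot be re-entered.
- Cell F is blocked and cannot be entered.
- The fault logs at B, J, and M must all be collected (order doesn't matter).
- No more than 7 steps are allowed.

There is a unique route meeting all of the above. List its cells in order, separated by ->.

I -> M -> N -> J -> D -> C -> B -> H

Any route must reach B, J, and M and still end at H within 7 moves, so the order of the required stops is forced.
Route from I: down 1 to M, right 1 to N, up 2 to D, left 2 to B, down 1 to H — 7 moves in all.
Check: all required cells visited; 7 ≤ 7 moves.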